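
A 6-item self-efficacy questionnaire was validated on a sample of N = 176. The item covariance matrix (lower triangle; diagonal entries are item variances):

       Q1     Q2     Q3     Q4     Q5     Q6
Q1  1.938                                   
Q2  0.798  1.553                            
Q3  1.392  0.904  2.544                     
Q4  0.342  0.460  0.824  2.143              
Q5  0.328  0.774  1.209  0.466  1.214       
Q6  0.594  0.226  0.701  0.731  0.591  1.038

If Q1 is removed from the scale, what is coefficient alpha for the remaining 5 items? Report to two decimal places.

α = 0.77

Remaining items: Q2, Q3, Q4, Q5, Q6 (k = 5).
sum of item variances = 1.553 + 2.544 + 2.143 + 1.214 + 1.038 = 8.492
σ²_T = 8.492 + 2 × 6.886 = 22.264
α (item deleted) = (5/4)·(1 − 8.492/22.264) = 0.77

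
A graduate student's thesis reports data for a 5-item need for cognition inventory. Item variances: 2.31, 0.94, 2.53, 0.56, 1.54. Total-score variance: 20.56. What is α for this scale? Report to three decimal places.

α = 0.771

ΣVar(i) = 2.31 + 0.94 + 2.53 + 0.56 + 1.54 = 7.88
α = (k/(k−1))·(1 − ΣVar(i)/σ²_T) = (5/4)·(1 − 7.88/20.56) = 0.771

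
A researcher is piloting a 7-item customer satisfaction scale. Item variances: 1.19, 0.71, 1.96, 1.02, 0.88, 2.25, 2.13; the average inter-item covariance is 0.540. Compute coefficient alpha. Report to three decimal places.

α = 0.806

sum of item variances = 1.19 + 0.71 + 1.96 + 1.02 + 0.88 + 2.25 + 2.13 = 10.14
Sum of the 21 distinct covariances = 21 × 0.540 = 11.340
σ²_total = sum of item variances + 2·Σcov = 10.14 + 2 × 11.340 = 32.820
α = (7/6)·(1 − 10.14/32.820) = 0.806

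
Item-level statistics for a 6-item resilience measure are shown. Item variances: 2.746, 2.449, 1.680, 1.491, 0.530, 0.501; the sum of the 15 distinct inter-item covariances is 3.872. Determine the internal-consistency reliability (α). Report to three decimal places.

sum of item variances = 2.746 + 2.449 + 1.680 + 1.491 + 0.530 + 0.501 = 9.397
Sum of distinct covariances = 3.872
total variance = sum of item variances + 2·Σcov = 9.397 + 2 × 3.872 = 17.141
α = (6/5)·(1 − 9.397/17.141) = 0.542

α = 0.542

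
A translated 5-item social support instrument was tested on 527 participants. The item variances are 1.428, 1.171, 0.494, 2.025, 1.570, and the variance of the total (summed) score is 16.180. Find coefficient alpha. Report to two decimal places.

α = 0.73

ΣVar(i) = 1.428 + 1.171 + 0.494 + 2.025 + 1.570 = 6.688
α = (k/(k−1))·(1 − ΣVar(i)/σ²_total) = (5/4)·(1 − 6.688/16.180) = 0.73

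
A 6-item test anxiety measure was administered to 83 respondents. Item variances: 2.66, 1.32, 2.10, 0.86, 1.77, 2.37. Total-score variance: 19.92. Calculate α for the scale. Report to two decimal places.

Σσ²ᵢ = 2.66 + 1.32 + 2.10 + 0.86 + 1.77 + 2.37 = 11.08
α = (k/(k−1))·(1 − Σσ²ᵢ/Var(T)) = (6/5)·(1 − 11.08/19.92) = 0.53

α = 0.53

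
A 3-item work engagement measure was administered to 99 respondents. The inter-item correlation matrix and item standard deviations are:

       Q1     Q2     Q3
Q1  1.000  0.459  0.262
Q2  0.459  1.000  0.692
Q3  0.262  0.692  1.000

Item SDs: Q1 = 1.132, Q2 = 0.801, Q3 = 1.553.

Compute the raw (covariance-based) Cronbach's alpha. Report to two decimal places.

Σσ²ᵢ = 1.132² + 0.801² + 1.553² = 4.3348
Covariances σ_ij = r_ij · s_i · s_j:
  σ(Q1,Q2) = 0.459 × 1.132 × 0.801 = 0.4162
  σ(Q1,Q3) = 0.262 × 1.132 × 1.553 = 0.4606
  σ(Q2,Q3) = 0.692 × 0.801 × 1.553 = 0.8608
σ²_T = Σσ²ᵢ + 2·Σσ_ij = 4.3348 + 2 × 1.7376 = 7.8100
α = (3/2)·(1 − 4.3348/7.8100) = 0.67

Cronbach's alpha = 0.67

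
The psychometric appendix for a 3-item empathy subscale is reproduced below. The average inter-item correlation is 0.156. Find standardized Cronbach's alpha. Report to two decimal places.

Standardized α = k·r̄ / (1 + (k−1)·r̄) = 3 × 0.156 / (1 + 2 × 0.156)
  = 0.4680 / 1.3120 = 0.36

standardized Cronbach's alpha = 0.36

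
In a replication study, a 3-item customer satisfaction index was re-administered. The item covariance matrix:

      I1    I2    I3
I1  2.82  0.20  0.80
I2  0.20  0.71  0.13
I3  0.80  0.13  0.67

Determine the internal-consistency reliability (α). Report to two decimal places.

α = 0.52

sum of item variances = 2.82 + 0.71 + 0.67 = 4.20
Σ_{i<j} σ_ij = 1.13
σ²_T = 4.20 + 2 × 1.13 = 6.46
α = (k/(k−1))·(1 − sum of item variances/σ²_T) = (3/2)·(1 − 4.20/6.46) = 0.52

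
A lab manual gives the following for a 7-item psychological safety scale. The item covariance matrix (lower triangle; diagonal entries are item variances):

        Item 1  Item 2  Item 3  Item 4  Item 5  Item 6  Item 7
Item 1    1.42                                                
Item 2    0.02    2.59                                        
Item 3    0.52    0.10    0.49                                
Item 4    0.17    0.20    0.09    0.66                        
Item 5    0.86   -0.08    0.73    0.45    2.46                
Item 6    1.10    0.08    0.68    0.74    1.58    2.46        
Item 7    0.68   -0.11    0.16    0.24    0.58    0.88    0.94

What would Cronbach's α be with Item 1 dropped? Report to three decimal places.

Cronbach's α = 0.682

Remaining items: Item 2, Item 3, Item 4, Item 5, Item 6, Item 7 (k = 6).
Σσ²ᵢ = 2.59 + 0.49 + 0.66 + 2.46 + 2.46 + 0.94 = 9.60
total variance = 9.60 + 2 × 6.32 = 22.24
α (item deleted) = (6/5)·(1 − 9.60/22.24) = 0.682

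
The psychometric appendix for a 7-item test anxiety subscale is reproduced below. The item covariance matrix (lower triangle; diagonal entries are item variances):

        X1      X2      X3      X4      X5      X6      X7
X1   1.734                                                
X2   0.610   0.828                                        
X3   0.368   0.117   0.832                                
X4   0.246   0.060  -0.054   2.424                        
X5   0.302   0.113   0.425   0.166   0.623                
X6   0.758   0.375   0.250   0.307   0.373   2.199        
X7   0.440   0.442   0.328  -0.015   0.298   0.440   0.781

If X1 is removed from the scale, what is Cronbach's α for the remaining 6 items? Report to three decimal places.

α = 0.582

Remaining items: X2, X3, X4, X5, X6, X7 (k = 6).
Σσ²ᵢ = 0.828 + 0.832 + 2.424 + 0.623 + 2.199 + 0.781 = 7.687
Var(T) = 7.687 + 2 × 3.625 = 14.937
α (item deleted) = (6/5)·(1 − 7.687/14.937) = 0.582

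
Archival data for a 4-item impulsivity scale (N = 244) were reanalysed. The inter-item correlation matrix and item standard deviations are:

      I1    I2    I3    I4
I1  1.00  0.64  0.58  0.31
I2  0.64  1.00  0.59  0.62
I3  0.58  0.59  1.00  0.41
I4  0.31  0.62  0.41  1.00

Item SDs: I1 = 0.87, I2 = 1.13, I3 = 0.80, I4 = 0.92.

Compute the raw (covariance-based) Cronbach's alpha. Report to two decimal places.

Σσ²ᵢ = 0.87² + 1.13² + 0.80² + 0.92² = 3.5202
Covariances σ_ij = r_ij · s_i · s_j:
  σ(I1,I2) = 0.64 × 0.87 × 1.13 = 0.6292
  σ(I1,I3) = 0.58 × 0.87 × 0.80 = 0.4037
  σ(I1,I4) = 0.31 × 0.87 × 0.92 = 0.2481
  σ(I2,I3) = 0.59 × 1.13 × 0.80 = 0.5334
  σ(I2,I4) = 0.62 × 1.13 × 0.92 = 0.6446
  σ(I3,I4) = 0.41 × 0.80 × 0.92 = 0.3018
σ²_T = Σσ²ᵢ + 2·Σσ_ij = 3.5202 + 2 × 2.7608 = 9.0418
α = (4/3)·(1 − 3.5202/9.0418) = 0.81

Cronbach's alpha = 0.81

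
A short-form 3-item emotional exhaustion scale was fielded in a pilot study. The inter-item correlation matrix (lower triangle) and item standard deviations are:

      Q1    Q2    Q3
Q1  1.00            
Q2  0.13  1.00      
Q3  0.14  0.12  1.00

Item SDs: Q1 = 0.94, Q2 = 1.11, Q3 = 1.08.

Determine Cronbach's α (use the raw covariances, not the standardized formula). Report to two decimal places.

Cronbach's α = 0.31

Σσ²ᵢ = 0.94² + 1.11² + 1.08² = 3.2821
Covariances σ_ij = r_ij · s_i · s_j:
  σ(Q1,Q2) = 0.13 × 0.94 × 1.11 = 0.1356
  σ(Q1,Q3) = 0.14 × 0.94 × 1.08 = 0.1421
  σ(Q2,Q3) = 0.12 × 1.11 × 1.08 = 0.1439
σ²_T = Σσ²ᵢ + 2·Σσ_ij = 3.2821 + 2 × 0.4216 = 4.1253
α = (3/2)·(1 − 3.2821/4.1253) = 0.31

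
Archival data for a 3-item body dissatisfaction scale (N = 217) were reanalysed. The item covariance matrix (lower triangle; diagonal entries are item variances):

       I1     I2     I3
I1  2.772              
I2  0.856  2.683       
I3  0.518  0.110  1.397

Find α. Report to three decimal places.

Σσ²ᵢ = 2.772 + 2.683 + 1.397 = 6.852
Σ_{i<j} σ_ij = 1.484
σ²_total = 6.852 + 2 × 1.484 = 9.820
α = (k/(k−1))·(1 − Σσ²ᵢ/σ²_total) = (3/2)·(1 − 6.852/9.820) = 0.453

α = 0.453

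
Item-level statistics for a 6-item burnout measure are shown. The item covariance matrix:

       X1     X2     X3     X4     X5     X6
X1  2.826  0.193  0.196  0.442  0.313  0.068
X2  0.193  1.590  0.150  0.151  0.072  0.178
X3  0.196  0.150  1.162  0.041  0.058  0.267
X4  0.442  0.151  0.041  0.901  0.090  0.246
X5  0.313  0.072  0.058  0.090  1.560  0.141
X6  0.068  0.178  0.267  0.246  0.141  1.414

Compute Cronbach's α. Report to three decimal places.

α = 0.426

Σσ²ᵢ = 2.826 + 1.590 + 1.162 + 0.901 + 1.560 + 1.414 = 9.453
Sum of the distinct covariances = 2.606
total variance = 9.453 + 2 × 2.606 = 14.665
α = (k/(k−1))·(1 − Σσ²ᵢ/total variance) = (6/5)·(1 − 9.453/14.665) = 0.426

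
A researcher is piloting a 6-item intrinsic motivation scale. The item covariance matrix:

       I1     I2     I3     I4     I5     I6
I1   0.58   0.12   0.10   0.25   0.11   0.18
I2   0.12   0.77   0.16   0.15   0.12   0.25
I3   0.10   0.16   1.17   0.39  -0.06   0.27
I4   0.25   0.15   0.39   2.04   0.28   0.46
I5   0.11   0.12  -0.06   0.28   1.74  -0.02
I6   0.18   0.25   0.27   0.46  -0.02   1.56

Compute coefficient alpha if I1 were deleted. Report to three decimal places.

Remaining items: I2, I3, I4, I5, I6 (k = 5).
Σσᵢ² = 0.77 + 1.17 + 2.04 + 1.74 + 1.56 = 7.28
σ²_T = 7.28 + 2 × 2.00 = 11.28
α (item deleted) = (5/4)·(1 − 7.28/11.28) = 0.443

coefficient alpha = 0.443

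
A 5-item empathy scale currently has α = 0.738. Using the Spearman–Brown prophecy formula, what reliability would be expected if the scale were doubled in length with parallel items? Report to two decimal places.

Length factor m = 2
α' = m·α / (1 + (m−1)·α)
   = 2 × 0.738 / (1 + (2 − 1) × 0.738)
   = 1.4760 / 1.7380 = 0.85

predicted reliability = 0.85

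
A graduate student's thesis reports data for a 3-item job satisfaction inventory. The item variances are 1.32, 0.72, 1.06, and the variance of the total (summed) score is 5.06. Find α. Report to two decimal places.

sum of item variances = 1.32 + 0.72 + 1.06 = 3.10
α = (k/(k−1))·(1 − sum of item variances/σ²_T) = (3/2)·(1 − 3.10/5.06) = 0.58

α = 0.58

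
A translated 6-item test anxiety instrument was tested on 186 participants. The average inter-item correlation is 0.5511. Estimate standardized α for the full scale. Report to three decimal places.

standardized α = 0.880

Standardized α = k·r̄ / (1 + (k−1)·r̄) = 6 × 0.5511 / (1 + 5 × 0.5511)
  = 3.3066 / 3.7555 = 0.880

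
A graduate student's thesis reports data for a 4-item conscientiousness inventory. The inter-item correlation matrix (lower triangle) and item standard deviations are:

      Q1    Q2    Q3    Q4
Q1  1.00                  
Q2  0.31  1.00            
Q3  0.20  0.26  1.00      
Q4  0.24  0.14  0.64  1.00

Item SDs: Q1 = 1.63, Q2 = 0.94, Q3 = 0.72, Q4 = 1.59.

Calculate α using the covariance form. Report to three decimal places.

α = 0.569

Σσ²ᵢ = 1.63² + 0.94² + 0.72² + 1.59² = 6.5870
Covariances σ_ij = r_ij · s_i · s_j:
  σ(Q1,Q2) = 0.31 × 1.63 × 0.94 = 0.4750
  σ(Q1,Q3) = 0.20 × 1.63 × 0.72 = 0.2347
  σ(Q1,Q4) = 0.24 × 1.63 × 1.59 = 0.6220
  σ(Q2,Q3) = 0.26 × 0.94 × 0.72 = 0.1760
  σ(Q2,Q4) = 0.14 × 0.94 × 1.59 = 0.2092
  σ(Q3,Q4) = 0.64 × 0.72 × 1.59 = 0.7327
σ²_T = Σσ²ᵢ + 2·Σσ_ij = 6.5870 + 2 × 2.4496 = 11.4862
α = (4/3)·(1 − 6.5870/11.4862) = 0.569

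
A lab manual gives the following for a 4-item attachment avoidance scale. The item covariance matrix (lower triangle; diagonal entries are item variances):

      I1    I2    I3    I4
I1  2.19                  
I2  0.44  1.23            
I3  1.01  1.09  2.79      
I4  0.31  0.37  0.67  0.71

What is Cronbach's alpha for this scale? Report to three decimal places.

ΣVar(i) = 2.19 + 1.23 + 2.79 + 0.71 = 6.92
Sum of the distinct covariances = 3.89
Var(T) = 6.92 + 2 × 3.89 = 14.70
α = (k/(k−1))·(1 − ΣVar(i)/Var(T)) = (4/3)·(1 − 6.92/14.70) = 0.706

Cronbach's alpha = 0.706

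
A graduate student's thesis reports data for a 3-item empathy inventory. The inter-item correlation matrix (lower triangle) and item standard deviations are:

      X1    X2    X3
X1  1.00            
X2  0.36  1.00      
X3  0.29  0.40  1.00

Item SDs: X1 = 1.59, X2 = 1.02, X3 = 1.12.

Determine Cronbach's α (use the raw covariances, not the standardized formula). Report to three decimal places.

Σσ²ᵢ = 1.59² + 1.02² + 1.12² = 4.8229
Covariances σ_ij = r_ij · s_i · s_j:
  σ(X1,X2) = 0.36 × 1.59 × 1.02 = 0.5838
  σ(X1,X3) = 0.29 × 1.59 × 1.12 = 0.5164
  σ(X2,X3) = 0.40 × 1.02 × 1.12 = 0.4570
σ²_T = Σσ²ᵢ + 2·Σσ_ij = 4.8229 + 2 × 1.5572 = 7.9373
α = (3/2)·(1 − 4.8229/7.9373) = 0.589

α = 0.589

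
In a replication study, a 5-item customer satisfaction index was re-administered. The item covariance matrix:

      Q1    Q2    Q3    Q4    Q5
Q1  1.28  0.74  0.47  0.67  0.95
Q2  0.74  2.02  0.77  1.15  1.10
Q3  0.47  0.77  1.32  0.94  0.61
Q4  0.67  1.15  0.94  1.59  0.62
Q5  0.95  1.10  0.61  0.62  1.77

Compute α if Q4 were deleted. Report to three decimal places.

α = 0.790

Remaining items: Q1, Q2, Q3, Q5 (k = 4).
sum of item variances = 1.28 + 2.02 + 1.32 + 1.77 = 6.39
total variance = 6.39 + 2 × 4.64 = 15.67
α (item deleted) = (4/3)·(1 − 6.39/15.67) = 0.790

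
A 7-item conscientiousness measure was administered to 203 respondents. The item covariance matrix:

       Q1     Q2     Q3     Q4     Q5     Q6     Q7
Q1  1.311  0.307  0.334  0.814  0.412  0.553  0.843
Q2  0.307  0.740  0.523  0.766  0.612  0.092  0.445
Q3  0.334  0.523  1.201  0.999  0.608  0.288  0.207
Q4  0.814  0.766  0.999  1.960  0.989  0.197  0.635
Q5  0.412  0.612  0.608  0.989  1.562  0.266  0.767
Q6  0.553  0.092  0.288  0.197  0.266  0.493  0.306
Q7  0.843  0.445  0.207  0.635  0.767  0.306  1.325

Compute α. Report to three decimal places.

Σσᵢ² = 1.311 + 0.740 + 1.201 + 1.960 + 1.562 + 0.493 + 1.325 = 8.592
Sum of off-diagonal covariances = 10.963
total variance = 8.592 + 2 × 10.963 = 30.518
α = (k/(k−1))·(1 − Σσᵢ²/total variance) = (7/6)·(1 − 8.592/30.518) = 0.838

α = 0.838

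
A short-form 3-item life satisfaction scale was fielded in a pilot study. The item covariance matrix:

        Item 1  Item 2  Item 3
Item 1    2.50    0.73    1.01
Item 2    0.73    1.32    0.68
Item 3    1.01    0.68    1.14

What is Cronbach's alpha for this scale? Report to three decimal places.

α = 0.741

sum of item variances = 2.50 + 1.32 + 1.14 = 4.96
Sum of the distinct covariances = 2.42
σ²_total = 4.96 + 2 × 2.42 = 9.80
α = (k/(k−1))·(1 − sum of item variances/σ²_total) = (3/2)·(1 − 4.96/9.80) = 0.741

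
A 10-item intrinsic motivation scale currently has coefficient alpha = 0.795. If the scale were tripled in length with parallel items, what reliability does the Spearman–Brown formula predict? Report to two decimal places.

Length factor m = 3
α' = m·α / (1 + (m−1)·α)
   = 3 × 0.795 / (1 + (3 − 1) × 0.795)
   = 2.3850 / 2.5900 = 0.92

predicted reliability = 0.92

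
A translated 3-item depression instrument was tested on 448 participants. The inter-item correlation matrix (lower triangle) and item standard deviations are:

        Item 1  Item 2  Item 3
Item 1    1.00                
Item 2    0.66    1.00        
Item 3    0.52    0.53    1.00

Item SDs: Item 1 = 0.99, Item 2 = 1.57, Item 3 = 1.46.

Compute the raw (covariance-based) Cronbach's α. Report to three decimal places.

α = 0.776

Σσ²ᵢ = 0.99² + 1.57² + 1.46² = 5.5766
Covariances σ_ij = r_ij · s_i · s_j:
  σ(Item 1,Item 2) = 0.66 × 0.99 × 1.57 = 1.0258
  σ(Item 1,Item 3) = 0.52 × 0.99 × 1.46 = 0.7516
  σ(Item 2,Item 3) = 0.53 × 1.57 × 1.46 = 1.2149
σ²_T = Σσ²ᵢ + 2·Σσ_ij = 5.5766 + 2 × 2.9923 = 11.5612
α = (3/2)·(1 − 5.5766/11.5612) = 0.776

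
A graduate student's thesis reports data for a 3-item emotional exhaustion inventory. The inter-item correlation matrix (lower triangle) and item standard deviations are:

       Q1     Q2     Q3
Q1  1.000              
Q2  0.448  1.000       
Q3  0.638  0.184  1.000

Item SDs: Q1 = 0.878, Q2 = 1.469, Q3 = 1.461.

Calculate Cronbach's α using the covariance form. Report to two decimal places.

Σσ²ᵢ = 0.878² + 1.469² + 1.461² = 5.0634
Covariances σ_ij = r_ij · s_i · s_j:
  σ(Q1,Q2) = 0.448 × 0.878 × 1.469 = 0.5778
  σ(Q1,Q3) = 0.638 × 0.878 × 1.461 = 0.8184
  σ(Q2,Q3) = 0.184 × 1.469 × 1.461 = 0.3949
σ²_T = Σσ²ᵢ + 2·Σσ_ij = 5.0634 + 2 × 1.7911 = 8.6456
α = (3/2)·(1 − 5.0634/8.6456) = 0.62

α = 0.62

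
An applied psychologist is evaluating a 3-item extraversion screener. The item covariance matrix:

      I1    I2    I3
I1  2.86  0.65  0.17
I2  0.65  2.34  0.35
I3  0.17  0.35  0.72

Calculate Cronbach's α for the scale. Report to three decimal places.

Cronbach's α = 0.425

Σσ²ᵢ = 2.86 + 2.34 + 0.72 = 5.92
Σ_{i<j} σ_ij = 1.17
Var(T) = 5.92 + 2 × 1.17 = 8.26
α = (k/(k−1))·(1 − Σσ²ᵢ/Var(T)) = (3/2)·(1 − 5.92/8.26) = 0.425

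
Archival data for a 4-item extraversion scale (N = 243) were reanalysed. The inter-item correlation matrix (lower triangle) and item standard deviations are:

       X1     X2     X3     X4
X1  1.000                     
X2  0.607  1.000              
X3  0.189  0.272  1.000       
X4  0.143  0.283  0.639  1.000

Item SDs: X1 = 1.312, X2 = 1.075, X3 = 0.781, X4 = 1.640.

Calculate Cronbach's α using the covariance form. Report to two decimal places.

Σσ²ᵢ = 1.312² + 1.075² + 0.781² + 1.640² = 6.1765
Covariances σ_ij = r_ij · s_i · s_j:
  σ(X1,X2) = 0.607 × 1.312 × 1.075 = 0.8561
  σ(X1,X3) = 0.189 × 1.312 × 0.781 = 0.1937
  σ(X1,X4) = 0.143 × 1.312 × 1.640 = 0.3077
  σ(X2,X3) = 0.272 × 1.075 × 0.781 = 0.2284
  σ(X2,X4) = 0.283 × 1.075 × 1.640 = 0.4989
  σ(X3,X4) = 0.639 × 0.781 × 1.640 = 0.8185
σ²_T = Σσ²ᵢ + 2·Σσ_ij = 6.1765 + 2 × 2.9033 = 11.9831
α = (4/3)·(1 − 6.1765/11.9831) = 0.65

Cronbach's α = 0.65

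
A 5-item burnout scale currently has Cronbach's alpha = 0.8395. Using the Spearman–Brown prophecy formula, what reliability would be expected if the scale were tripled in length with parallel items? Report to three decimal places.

predicted reliability = 0.940

Length factor m = 3
α' = m·α / (1 + (m−1)·α)
   = 3 × 0.8395 / (1 + (3 − 1) × 0.8395)
   = 2.5185 / 2.6790 = 0.940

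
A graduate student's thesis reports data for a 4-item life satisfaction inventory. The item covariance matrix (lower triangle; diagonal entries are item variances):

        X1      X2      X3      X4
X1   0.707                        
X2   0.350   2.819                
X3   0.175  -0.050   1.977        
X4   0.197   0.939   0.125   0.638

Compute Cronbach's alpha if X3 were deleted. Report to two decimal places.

Cronbach's alpha = 0.62

Remaining items: X1, X2, X4 (k = 3).
Σσ²ᵢ = 0.707 + 2.819 + 0.638 = 4.164
σ²_total = 4.164 + 2 × 1.486 = 7.136
α (item deleted) = (3/2)·(1 − 4.164/7.136) = 0.62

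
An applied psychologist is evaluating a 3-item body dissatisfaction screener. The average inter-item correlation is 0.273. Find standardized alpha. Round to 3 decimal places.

standardized alpha = 0.530

Standardized α = k·r̄ / (1 + (k−1)·r̄) = 3 × 0.273 / (1 + 2 × 0.273)
  = 0.8190 / 1.5460 = 0.530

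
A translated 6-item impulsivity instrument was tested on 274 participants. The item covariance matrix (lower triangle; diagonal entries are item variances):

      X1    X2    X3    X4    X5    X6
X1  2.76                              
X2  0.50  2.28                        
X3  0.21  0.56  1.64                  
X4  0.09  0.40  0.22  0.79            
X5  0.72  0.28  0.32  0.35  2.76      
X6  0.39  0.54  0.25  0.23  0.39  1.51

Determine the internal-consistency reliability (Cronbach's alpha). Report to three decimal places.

Σσ²ᵢ = 2.76 + 2.28 + 1.64 + 0.79 + 2.76 + 1.51 = 11.74
Sum of the distinct covariances = 5.45
σ²_T = 11.74 + 2 × 5.45 = 22.64
α = (k/(k−1))·(1 − Σσ²ᵢ/σ²_T) = (6/5)·(1 − 11.74/22.64) = 0.578

α = 0.578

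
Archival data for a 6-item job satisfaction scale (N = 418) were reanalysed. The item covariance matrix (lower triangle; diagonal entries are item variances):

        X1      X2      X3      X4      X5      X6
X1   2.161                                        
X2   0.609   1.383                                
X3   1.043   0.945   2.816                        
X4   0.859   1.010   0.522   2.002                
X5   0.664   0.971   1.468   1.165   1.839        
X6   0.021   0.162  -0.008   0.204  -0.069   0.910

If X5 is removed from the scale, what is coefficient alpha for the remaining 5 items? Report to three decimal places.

α = 0.671

Remaining items: X1, X2, X3, X4, X6 (k = 5).
Σσᵢ² = 2.161 + 1.383 + 2.816 + 2.002 + 0.910 = 9.272
σ²_total = 9.272 + 2 × 5.367 = 20.006
α (item deleted) = (5/4)·(1 − 9.272/20.006) = 0.671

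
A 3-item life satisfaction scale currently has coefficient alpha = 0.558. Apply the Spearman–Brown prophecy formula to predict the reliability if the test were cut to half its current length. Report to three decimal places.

predicted reliability = 0.387

Length factor m = 1/2
α' = m·α / (1 − (1−m)·α)
   = 1/2 × 0.558 / (1 − (1 − 1/2) × 0.558)
   = 0.2790 / 0.7210 = 0.387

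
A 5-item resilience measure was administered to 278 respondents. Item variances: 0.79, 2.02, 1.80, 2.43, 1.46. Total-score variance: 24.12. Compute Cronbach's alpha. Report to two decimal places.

Cronbach's alpha = 0.81

ΣVar(i) = 0.79 + 2.02 + 1.80 + 2.43 + 1.46 = 8.50
α = (k/(k−1))·(1 − ΣVar(i)/σ²_T) = (5/4)·(1 − 8.50/24.12) = 0.81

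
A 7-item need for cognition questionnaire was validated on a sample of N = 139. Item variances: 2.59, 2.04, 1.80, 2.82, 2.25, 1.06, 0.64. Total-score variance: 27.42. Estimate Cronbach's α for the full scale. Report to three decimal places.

Σσ²ᵢ = 2.59 + 2.04 + 1.80 + 2.82 + 2.25 + 1.06 + 0.64 = 13.20
α = (k/(k−1))·(1 − Σσ²ᵢ/total variance) = (7/6)·(1 − 13.20/27.42) = 0.605

α = 0.605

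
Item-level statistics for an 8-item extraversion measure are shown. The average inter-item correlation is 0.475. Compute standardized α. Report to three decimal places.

Standardized α = k·r̄ / (1 + (k−1)·r̄) = 8 × 0.475 / (1 + 7 × 0.475)
  = 3.8000 / 4.3250 = 0.879

standardized α = 0.879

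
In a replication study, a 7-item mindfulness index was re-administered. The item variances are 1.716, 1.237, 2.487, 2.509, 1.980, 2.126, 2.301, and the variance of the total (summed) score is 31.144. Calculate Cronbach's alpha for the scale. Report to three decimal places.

Cronbach's alpha = 0.629

Σσ²ᵢ = 1.716 + 1.237 + 2.487 + 2.509 + 1.980 + 2.126 + 2.301 = 14.356
α = (k/(k−1))·(1 − Σσ²ᵢ/total variance) = (7/6)·(1 − 14.356/31.144) = 0.629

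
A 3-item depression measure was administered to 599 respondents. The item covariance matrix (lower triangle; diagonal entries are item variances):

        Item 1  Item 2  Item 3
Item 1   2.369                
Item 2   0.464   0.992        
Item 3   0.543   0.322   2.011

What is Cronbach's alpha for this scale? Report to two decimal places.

ΣVar(i) = 2.369 + 0.992 + 2.011 = 5.372
Sum of the distinct covariances = 1.329
σ²_T = 5.372 + 2 × 1.329 = 8.030
α = (k/(k−1))·(1 − ΣVar(i)/σ²_T) = (3/2)·(1 − 5.372/8.030) = 0.50

Cronbach's alpha = 0.50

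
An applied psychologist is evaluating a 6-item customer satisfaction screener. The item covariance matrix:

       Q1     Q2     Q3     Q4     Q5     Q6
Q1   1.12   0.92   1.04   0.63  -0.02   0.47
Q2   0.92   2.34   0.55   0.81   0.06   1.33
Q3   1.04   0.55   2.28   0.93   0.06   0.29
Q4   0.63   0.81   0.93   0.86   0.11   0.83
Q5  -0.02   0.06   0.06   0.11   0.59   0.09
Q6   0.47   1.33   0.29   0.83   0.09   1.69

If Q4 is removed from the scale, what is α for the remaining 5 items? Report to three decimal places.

Remaining items: Q1, Q2, Q3, Q5, Q6 (k = 5).
Σσᵢ² = 1.12 + 2.34 + 2.28 + 0.59 + 1.69 = 8.02
Var(T) = 8.02 + 2 × 4.79 = 17.60
α (item deleted) = (5/4)·(1 − 8.02/17.60) = 0.680

α = 0.680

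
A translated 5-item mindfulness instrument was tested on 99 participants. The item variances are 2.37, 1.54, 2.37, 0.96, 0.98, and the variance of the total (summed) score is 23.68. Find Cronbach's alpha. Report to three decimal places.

Cronbach's alpha = 0.816

ΣVar(i) = 2.37 + 1.54 + 2.37 + 0.96 + 0.98 = 8.22
α = (k/(k−1))·(1 − ΣVar(i)/Var(T)) = (5/4)·(1 − 8.22/23.68) = 0.816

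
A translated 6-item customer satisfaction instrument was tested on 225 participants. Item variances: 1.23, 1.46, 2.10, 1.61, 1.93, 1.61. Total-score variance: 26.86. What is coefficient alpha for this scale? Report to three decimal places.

coefficient alpha = 0.756

sum of item variances = 1.23 + 1.46 + 2.10 + 1.61 + 1.93 + 1.61 = 9.94
α = (k/(k−1))·(1 − sum of item variances/σ²_T) = (6/5)·(1 − 9.94/26.86) = 0.756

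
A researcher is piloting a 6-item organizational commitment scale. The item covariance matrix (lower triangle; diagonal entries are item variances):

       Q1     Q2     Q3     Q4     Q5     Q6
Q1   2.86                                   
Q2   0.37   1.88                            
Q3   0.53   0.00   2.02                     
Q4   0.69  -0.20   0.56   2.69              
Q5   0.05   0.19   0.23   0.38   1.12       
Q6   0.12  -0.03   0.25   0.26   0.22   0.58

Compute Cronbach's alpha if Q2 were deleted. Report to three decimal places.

Remaining items: Q1, Q3, Q4, Q5, Q6 (k = 5).
ΣVar(i) = 2.86 + 2.02 + 2.69 + 1.12 + 0.58 = 9.27
σ²_total = 9.27 + 2 × 3.29 = 15.85
α (item deleted) = (5/4)·(1 − 9.27/15.85) = 0.519

α = 0.519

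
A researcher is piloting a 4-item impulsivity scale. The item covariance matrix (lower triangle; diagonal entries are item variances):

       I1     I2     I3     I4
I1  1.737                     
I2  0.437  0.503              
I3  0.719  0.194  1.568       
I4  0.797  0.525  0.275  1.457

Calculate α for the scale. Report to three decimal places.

Σσ²ᵢ = 1.737 + 0.503 + 1.568 + 1.457 = 5.265
Σ_{i<j} σ_ij = 2.947
σ²_T = 5.265 + 2 × 2.947 = 11.159
α = (k/(k−1))·(1 − Σσ²ᵢ/σ²_T) = (4/3)·(1 − 5.265/11.159) = 0.704

α = 0.704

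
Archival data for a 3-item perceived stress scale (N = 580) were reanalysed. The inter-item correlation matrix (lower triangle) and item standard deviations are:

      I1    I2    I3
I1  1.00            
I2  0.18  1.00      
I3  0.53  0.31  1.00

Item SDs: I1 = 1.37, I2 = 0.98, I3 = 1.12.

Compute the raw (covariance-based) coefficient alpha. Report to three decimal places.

α = 0.608

Σσ²ᵢ = 1.37² + 0.98² + 1.12² = 4.0917
Covariances σ_ij = r_ij · s_i · s_j:
  σ(I1,I2) = 0.18 × 1.37 × 0.98 = 0.2417
  σ(I1,I3) = 0.53 × 1.37 × 1.12 = 0.8132
  σ(I2,I3) = 0.31 × 0.98 × 1.12 = 0.3403
σ²_T = Σσ²ᵢ + 2·Σσ_ij = 4.0917 + 2 × 1.3952 = 6.8821
α = (3/2)·(1 − 4.0917/6.8821) = 0.608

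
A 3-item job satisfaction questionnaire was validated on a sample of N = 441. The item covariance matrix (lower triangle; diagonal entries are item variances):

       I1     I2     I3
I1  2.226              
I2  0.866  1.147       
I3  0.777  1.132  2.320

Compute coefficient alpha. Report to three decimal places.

Σσᵢ² = 2.226 + 1.147 + 2.320 = 5.693
Σ_{i<j} σ_ij = 2.775
σ²_T = 5.693 + 2 × 2.775 = 11.243
α = (k/(k−1))·(1 − Σσᵢ²/σ²_T) = (3/2)·(1 − 5.693/11.243) = 0.740

coefficient alpha = 0.740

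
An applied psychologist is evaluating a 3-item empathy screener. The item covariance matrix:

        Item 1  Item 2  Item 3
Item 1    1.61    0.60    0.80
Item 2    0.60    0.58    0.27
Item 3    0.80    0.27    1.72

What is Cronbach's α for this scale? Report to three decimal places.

Cronbach's α = 0.691

Σσ²ᵢ = 1.61 + 0.58 + 1.72 = 3.91
Sum of off-diagonal covariances = 1.67
σ²_T = 3.91 + 2 × 1.67 = 7.25
α = (k/(k−1))·(1 − Σσ²ᵢ/σ²_T) = (3/2)·(1 − 3.91/7.25) = 0.691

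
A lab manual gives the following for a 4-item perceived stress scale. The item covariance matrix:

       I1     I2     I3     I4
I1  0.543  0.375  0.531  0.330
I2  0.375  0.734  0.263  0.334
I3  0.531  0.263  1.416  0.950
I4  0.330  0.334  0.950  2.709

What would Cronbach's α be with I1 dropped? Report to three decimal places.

Cronbach's α = 0.584

Remaining items: I2, I3, I4 (k = 3).
Σσᵢ² = 0.734 + 1.416 + 2.709 = 4.859
total variance = 4.859 + 2 × 1.547 = 7.953
α (item deleted) = (3/2)·(1 − 4.859/7.953) = 0.584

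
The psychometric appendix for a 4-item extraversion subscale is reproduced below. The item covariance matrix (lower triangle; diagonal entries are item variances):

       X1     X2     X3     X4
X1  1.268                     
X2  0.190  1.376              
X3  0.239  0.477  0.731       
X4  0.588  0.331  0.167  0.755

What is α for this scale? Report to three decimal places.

α = 0.655

ΣVar(i) = 1.268 + 1.376 + 0.731 + 0.755 = 4.130
Sum of off-diagonal covariances = 1.992
Var(T) = 4.130 + 2 × 1.992 = 8.114
α = (k/(k−1))·(1 − ΣVar(i)/Var(T)) = (4/3)·(1 − 4.130/8.114) = 0.655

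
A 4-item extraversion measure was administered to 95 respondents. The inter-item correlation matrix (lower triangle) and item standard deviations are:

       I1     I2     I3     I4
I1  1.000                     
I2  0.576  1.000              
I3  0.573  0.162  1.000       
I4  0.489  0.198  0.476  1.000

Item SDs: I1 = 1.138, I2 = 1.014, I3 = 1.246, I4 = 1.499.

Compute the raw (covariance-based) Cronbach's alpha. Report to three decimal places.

Σσ²ᵢ = 1.138² + 1.014² + 1.246² + 1.499² = 6.1228
Covariances σ_ij = r_ij · s_i · s_j:
  σ(I1,I2) = 0.576 × 1.138 × 1.014 = 0.6647
  σ(I1,I3) = 0.573 × 1.138 × 1.246 = 0.8125
  σ(I1,I4) = 0.489 × 1.138 × 1.499 = 0.8342
  σ(I2,I3) = 0.162 × 1.014 × 1.246 = 0.2047
  σ(I2,I4) = 0.198 × 1.014 × 1.499 = 0.3010
  σ(I3,I4) = 0.476 × 1.246 × 1.499 = 0.8891
σ²_T = Σσ²ᵢ + 2·Σσ_ij = 6.1228 + 2 × 3.7062 = 13.5352
α = (4/3)·(1 − 6.1228/13.5352) = 0.730

Cronbach's alpha = 0.730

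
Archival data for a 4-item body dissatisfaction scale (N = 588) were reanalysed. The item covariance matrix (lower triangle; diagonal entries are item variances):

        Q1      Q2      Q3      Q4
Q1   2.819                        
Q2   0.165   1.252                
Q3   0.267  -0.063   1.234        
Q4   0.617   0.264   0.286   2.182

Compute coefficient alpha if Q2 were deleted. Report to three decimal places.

α = 0.409

Remaining items: Q1, Q3, Q4 (k = 3).
sum of item variances = 2.819 + 1.234 + 2.182 = 6.235
σ²_T = 6.235 + 2 × 1.170 = 8.575
α (item deleted) = (3/2)·(1 − 6.235/8.575) = 0.409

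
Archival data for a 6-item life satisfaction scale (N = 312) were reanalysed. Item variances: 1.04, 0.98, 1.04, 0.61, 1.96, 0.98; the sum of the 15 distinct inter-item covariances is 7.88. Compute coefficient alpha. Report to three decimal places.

coefficient alpha = 0.845

Σσ²ᵢ = 1.04 + 0.98 + 1.04 + 0.61 + 1.96 + 0.98 = 6.61
Sum of distinct covariances = 7.88
σ²_T = Σσ²ᵢ + 2·Σcov = 6.61 + 2 × 7.88 = 22.37
α = (6/5)·(1 − 6.61/22.37) = 0.845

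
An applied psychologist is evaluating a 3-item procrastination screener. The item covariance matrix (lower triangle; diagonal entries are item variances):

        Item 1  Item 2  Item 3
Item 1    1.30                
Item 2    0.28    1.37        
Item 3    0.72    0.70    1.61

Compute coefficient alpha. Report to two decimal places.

coefficient alpha = 0.66

sum of item variances = 1.30 + 1.37 + 1.61 = 4.28
Sum of the distinct covariances = 1.70
σ²_total = 4.28 + 2 × 1.70 = 7.68
α = (k/(k−1))·(1 − sum of item variances/σ²_total) = (3/2)·(1 − 4.28/7.68) = 0.66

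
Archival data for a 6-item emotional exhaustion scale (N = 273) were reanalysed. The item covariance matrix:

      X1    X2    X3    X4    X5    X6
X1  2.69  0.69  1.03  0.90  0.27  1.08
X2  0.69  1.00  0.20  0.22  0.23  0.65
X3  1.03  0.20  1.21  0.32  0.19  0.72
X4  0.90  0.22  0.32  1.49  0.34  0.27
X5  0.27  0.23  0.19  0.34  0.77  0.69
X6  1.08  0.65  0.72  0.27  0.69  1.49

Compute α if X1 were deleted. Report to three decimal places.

α = 0.703

Remaining items: X2, X3, X4, X5, X6 (k = 5).
Σσ²ᵢ = 1.00 + 1.21 + 1.49 + 0.77 + 1.49 = 5.96
σ²_total = 5.96 + 2 × 3.83 = 13.62
α (item deleted) = (5/4)·(1 − 5.96/13.62) = 0.703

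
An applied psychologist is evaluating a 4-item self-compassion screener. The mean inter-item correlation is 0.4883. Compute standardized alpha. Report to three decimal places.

standardized alpha = 0.792

Standardized α = k·r̄ / (1 + (k−1)·r̄) = 4 × 0.4883 / (1 + 3 × 0.4883)
  = 1.9532 / 2.4649 = 0.792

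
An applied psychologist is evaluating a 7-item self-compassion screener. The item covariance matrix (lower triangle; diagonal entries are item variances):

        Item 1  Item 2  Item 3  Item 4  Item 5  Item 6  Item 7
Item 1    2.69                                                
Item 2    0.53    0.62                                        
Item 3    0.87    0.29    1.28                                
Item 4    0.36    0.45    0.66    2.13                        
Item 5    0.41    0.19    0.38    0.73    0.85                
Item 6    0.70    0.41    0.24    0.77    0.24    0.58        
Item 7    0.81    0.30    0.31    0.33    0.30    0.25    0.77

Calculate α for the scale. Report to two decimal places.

α = 0.79

Σσ²ᵢ = 2.69 + 0.62 + 1.28 + 2.13 + 0.85 + 0.58 + 0.77 = 8.92
Σ_{i<j} σ_ij = 9.53
total variance = 8.92 + 2 × 9.53 = 27.98
α = (k/(k−1))·(1 − Σσ²ᵢ/total variance) = (7/6)·(1 − 8.92/27.98) = 0.79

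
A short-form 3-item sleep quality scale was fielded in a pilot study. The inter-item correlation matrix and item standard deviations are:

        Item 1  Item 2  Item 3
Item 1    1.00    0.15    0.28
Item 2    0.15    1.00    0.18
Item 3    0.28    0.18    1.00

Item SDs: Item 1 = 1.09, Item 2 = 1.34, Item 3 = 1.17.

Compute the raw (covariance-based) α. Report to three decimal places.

α = 0.424

Σσ²ᵢ = 1.09² + 1.34² + 1.17² = 4.3526
Covariances σ_ij = r_ij · s_i · s_j:
  σ(Item 1,Item 2) = 0.15 × 1.09 × 1.34 = 0.2191
  σ(Item 1,Item 3) = 0.28 × 1.09 × 1.17 = 0.3571
  σ(Item 2,Item 3) = 0.18 × 1.34 × 1.17 = 0.2822
σ²_T = Σσ²ᵢ + 2·Σσ_ij = 4.3526 + 2 × 0.8584 = 6.0694
α = (3/2)·(1 − 4.3526/6.0694) = 0.424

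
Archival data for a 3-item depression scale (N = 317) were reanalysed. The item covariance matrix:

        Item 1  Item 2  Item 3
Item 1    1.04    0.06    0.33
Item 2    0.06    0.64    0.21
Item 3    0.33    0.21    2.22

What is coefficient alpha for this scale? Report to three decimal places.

ΣVar(i) = 1.04 + 0.64 + 2.22 = 3.90
Sum of off-diagonal covariances = 0.60
σ²_T = 3.90 + 2 × 0.60 = 5.10
α = (k/(k−1))·(1 − ΣVar(i)/σ²_T) = (3/2)·(1 − 3.90/5.10) = 0.353

coefficient alpha = 0.353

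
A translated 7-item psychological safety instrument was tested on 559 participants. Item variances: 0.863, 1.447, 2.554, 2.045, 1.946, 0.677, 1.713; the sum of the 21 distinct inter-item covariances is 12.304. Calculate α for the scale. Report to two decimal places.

sum of item variances = 0.863 + 1.447 + 2.554 + 2.045 + 1.946 + 0.677 + 1.713 = 11.245
Sum of distinct covariances = 12.304
total variance = sum of item variances + 2·Σcov = 11.245 + 2 × 12.304 = 35.853
α = (7/6)·(1 − 11.245/35.853) = 0.80

α = 0.80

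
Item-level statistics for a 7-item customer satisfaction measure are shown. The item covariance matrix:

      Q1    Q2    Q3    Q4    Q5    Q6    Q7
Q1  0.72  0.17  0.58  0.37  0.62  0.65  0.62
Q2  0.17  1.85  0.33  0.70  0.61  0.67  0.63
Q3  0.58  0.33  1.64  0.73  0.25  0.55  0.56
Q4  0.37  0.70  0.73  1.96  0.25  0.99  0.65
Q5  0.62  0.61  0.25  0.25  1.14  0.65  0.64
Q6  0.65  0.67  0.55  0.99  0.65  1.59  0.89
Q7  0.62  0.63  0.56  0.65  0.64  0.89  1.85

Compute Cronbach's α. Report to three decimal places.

Cronbach's α = 0.808

Σσᵢ² = 0.72 + 1.85 + 1.64 + 1.96 + 1.14 + 1.59 + 1.85 = 10.75
Σ_{i<j} σ_ij = 12.11
Var(T) = 10.75 + 2 × 12.11 = 34.97
α = (k/(k−1))·(1 − Σσᵢ²/Var(T)) = (7/6)·(1 − 10.75/34.97) = 0.808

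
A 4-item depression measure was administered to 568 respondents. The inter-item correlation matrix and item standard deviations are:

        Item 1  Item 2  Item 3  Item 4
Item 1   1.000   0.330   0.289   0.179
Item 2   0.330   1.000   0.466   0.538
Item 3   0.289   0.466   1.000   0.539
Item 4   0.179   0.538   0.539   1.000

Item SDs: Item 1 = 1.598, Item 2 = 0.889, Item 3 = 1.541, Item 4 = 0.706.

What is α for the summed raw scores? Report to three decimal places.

α = 0.649

Σσ²ᵢ = 1.598² + 0.889² + 1.541² + 0.706² = 6.2170
Covariances σ_ij = r_ij · s_i · s_j:
  σ(Item 1,Item 2) = 0.330 × 1.598 × 0.889 = 0.4688
  σ(Item 1,Item 3) = 0.289 × 1.598 × 1.541 = 0.7117
  σ(Item 1,Item 4) = 0.179 × 1.598 × 0.706 = 0.2019
  σ(Item 2,Item 3) = 0.466 × 0.889 × 1.541 = 0.6384
  σ(Item 2,Item 4) = 0.538 × 0.889 × 0.706 = 0.3377
  σ(Item 3,Item 4) = 0.539 × 1.541 × 0.706 = 0.5864
σ²_T = Σσ²ᵢ + 2·Σσ_ij = 6.2170 + 2 × 2.9449 = 12.1068
α = (4/3)·(1 − 6.2170/12.1068) = 0.649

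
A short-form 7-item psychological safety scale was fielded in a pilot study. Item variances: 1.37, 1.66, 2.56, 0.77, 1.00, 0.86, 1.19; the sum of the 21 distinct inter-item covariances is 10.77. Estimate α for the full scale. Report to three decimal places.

α = 0.812

sum of item variances = 1.37 + 1.66 + 2.56 + 0.77 + 1.00 + 0.86 + 1.19 = 9.41
Sum of distinct covariances = 10.77
σ²_total = sum of item variances + 2·Σcov = 9.41 + 2 × 10.77 = 30.95
α = (7/6)·(1 − 9.41/30.95) = 0.812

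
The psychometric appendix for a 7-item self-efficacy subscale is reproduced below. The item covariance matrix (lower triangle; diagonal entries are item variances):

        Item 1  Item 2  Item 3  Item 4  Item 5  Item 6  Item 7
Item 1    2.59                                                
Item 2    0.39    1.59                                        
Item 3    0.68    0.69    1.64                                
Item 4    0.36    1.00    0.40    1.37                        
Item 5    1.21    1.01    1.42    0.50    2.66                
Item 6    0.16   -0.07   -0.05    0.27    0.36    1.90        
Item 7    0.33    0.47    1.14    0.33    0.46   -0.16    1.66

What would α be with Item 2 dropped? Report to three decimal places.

α = 0.668

Remaining items: Item 1, Item 3, Item 4, Item 5, Item 6, Item 7 (k = 6).
Σσ²ᵢ = 2.59 + 1.64 + 1.37 + 2.66 + 1.90 + 1.66 = 11.82
Var(T) = 11.82 + 2 × 7.41 = 26.64
α (item deleted) = (6/5)·(1 − 11.82/26.64) = 0.668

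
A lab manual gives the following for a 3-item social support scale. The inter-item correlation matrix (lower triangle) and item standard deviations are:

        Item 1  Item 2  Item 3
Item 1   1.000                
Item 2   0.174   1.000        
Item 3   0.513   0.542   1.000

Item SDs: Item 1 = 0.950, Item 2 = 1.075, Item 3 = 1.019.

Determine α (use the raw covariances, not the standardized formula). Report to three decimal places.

Σσ²ᵢ = 0.950² + 1.075² + 1.019² = 3.0965
Covariances σ_ij = r_ij · s_i · s_j:
  σ(Item 1,Item 2) = 0.174 × 0.950 × 1.075 = 0.1777
  σ(Item 1,Item 3) = 0.513 × 0.950 × 1.019 = 0.4966
  σ(Item 2,Item 3) = 0.542 × 1.075 × 1.019 = 0.5937
σ²_T = Σσ²ᵢ + 2·Σσ_ij = 3.0965 + 2 × 1.2680 = 5.6325
α = (3/2)·(1 − 3.0965/5.6325) = 0.675

α = 0.675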